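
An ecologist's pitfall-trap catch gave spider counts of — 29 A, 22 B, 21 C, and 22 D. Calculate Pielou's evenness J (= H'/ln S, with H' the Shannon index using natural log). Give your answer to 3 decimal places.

0.994

Total N = 29+22+21+22 = 94, so the proportions are 0.30851, 0.23404, 0.2234, 0.23404 (working shown to 5 dp, full precision carried).
H' = −Σ pᵢ ln pᵢ = −((-0.36281) + (-0.33989) + (-0.33483) + (-0.33989)) = 1.37742.
With S = 4 species, ln S = 1.38629, so J = 1.37742/1.38629 = 0.99360, i.e. 0.994 to 3 decimal places.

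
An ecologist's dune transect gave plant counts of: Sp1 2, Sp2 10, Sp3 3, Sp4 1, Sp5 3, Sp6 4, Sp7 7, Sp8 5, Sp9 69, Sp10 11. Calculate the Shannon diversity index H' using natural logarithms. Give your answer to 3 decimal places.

1.469

Total N = 2+10+3+1+3+4+7+5+69+11 = 115, so the proportions are 0.01739, 0.08696, 0.02609, 0.0087, 0.02609, 0.03478, 0.06087, 0.04348, 0.6, 0.09565 (working shown to 5 dp, full precision carried).
Each pᵢ ln pᵢ term: 0.01739×(-4.05178)=-0.07047, 0.08696×(-2.44235)=-0.21238, 0.02609×(-3.64632)=-0.09512, 0.0087×(-4.74493)=-0.04126, 0.02609×(-3.64632)=-0.09512, 0.03478×(-3.35864)=-0.11682, 0.06087×(-2.79902)=-0.17038, 0.04348×(-3.13549)=-0.13633, 0.6×(-0.51083)=-0.30650, 0.09565×(-2.34704)=-0.22450.
Sum = -1.46886, so H' = 1.469.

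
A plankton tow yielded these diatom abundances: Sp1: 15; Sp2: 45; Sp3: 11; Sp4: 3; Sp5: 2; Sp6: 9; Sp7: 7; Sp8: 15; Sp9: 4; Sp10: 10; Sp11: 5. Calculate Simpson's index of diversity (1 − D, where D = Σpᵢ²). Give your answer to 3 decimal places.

0.819

Total N = 15+45+11+3+2+9+7+15+4+10+5 = 126, so the proportions are 0.11905, 0.35714, 0.0873, 0.02381, 0.01587, 0.07143, 0.05556, 0.11905, 0.03175, 0.07937, 0.03968 (working shown to 5 dp, full precision carried).
D = 0.11905² + 0.35714² + 0.0873² + 0.02381² + 0.01587² + 0.07143² + 0.05556² + 0.11905² + 0.03175² + 0.07937² + 0.03968² = 0.01417 + 0.12755 + 0.00762 + 0.00057 + 0.00025 + 0.00510 + 0.00309 + 0.01417 + 0.00101 + 0.00630 + 0.00157 = 0.18141.
So 1 − D = 0.81859, i.e. 0.819 to 3 decimal places.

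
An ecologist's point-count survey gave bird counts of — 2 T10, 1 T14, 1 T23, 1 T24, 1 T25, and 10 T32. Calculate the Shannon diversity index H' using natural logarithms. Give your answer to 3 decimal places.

Total N = 2+1+1+1+1+10 = 16, so the proportions are 0.125, 0.0625, 0.0625, 0.0625, 0.0625, 0.625 (working shown to 5 dp, full precision carried).
Each pᵢ ln pᵢ term: 0.125×(-2.07944)=-0.25993, 0.0625×(-2.77259)=-0.17329, 0.0625×(-2.77259)=-0.17329, 0.0625×(-2.77259)=-0.17329, 0.0625×(-2.77259)=-0.17329, 0.625×(-0.47000)=-0.29375.
Sum = -1.24683, so H' = 1.247.

1.247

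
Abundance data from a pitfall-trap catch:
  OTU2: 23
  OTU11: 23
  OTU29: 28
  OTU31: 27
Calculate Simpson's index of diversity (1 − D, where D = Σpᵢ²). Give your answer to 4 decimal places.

Total N = 23+23+28+27 = 101, so the proportions are 0.227723, 0.227723, 0.277228, 0.267327 (working shown to 6 dp, full precision carried).
D = 0.227723² + 0.227723² + 0.277228² + 0.267327² = 0.051858 + 0.051858 + 0.076855 + 0.071464 = 0.252034.
So 1 − D = 0.747966, i.e. 0.7480 to 4 decimal places.

0.7480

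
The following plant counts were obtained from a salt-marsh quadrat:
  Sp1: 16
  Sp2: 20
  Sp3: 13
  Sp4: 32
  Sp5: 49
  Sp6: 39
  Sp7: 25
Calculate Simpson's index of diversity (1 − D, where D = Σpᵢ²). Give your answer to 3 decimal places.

Total N = 16+20+13+32+49+39+25 = 194, so the proportions are 0.08247, 0.10309, 0.06701, 0.16495, 0.25258, 0.20103, 0.12887 (working shown to 5 dp, full precision carried).
D = 0.08247² + 0.10309² + 0.06701² + 0.16495² + 0.25258² + 0.20103² + 0.12887² = 0.00680 + 0.01063 + 0.00449 + 0.02721 + 0.06380 + 0.04041 + 0.01661 = 0.16994.
So 1 − D = 0.83006, i.e. 0.830 to 3 decimal places.

0.830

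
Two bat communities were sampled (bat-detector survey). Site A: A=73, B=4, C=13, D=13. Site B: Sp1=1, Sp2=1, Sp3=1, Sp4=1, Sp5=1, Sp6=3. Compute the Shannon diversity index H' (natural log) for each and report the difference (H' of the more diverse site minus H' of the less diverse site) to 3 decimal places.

0.775

Site A: N=103, proportions 0.70874, 0.03883, 0.12621, 0.12621, giving H' = 0.89262 (working shown to 5 dp, full precision carried).
Site B: N=8, proportions 0.125, 0.125, 0.125, 0.125, 0.125, 0.375, giving H' = 1.66746.
Difference = |0.89262 − 1.66746| = 0.77484, i.e. 0.775 to 3 decimal places.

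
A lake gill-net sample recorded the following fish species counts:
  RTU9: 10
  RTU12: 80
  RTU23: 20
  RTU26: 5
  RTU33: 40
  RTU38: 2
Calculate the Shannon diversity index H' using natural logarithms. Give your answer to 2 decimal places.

1.30

Total N = 10+80+20+5+40+2 = 157, so the proportions are 0.0637, 0.5096, 0.1274, 0.0318, 0.2548, 0.0127 (working shown to 4 dp, full precision carried).
Each pᵢ ln pᵢ term: 0.0637×(-2.7537)=-0.1754, 0.5096×(-0.6742)=-0.3436, 0.1274×(-2.0605)=-0.2625, 0.0318×(-3.4468)=-0.1098, 0.2548×(-1.3674)=-0.3484, 0.0127×(-4.3631)=-0.0556.
Sum = -1.2952, so H' = 1.30.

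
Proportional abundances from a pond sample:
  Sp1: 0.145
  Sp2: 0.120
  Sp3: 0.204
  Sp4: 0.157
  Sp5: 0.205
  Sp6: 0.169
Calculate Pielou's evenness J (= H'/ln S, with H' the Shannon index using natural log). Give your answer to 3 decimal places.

H' = −Σ pᵢ ln pᵢ = −((-0.279998) + (-0.254432) + (-0.324286) + (-0.290687) + (-0.324873) + (-0.300458)) = 1.774733 (working shown to 6 dp, full precision carried).
With S = 6 species, ln S = 1.791759, so J = 1.774733/1.791759 = 0.990497, i.e. 0.990 to 3 decimal places.

0.990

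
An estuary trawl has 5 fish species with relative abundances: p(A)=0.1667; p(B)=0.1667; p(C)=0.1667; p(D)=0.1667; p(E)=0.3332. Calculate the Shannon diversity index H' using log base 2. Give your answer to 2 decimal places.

Each pᵢ log₂ pᵢ term (working shown to 4 dp, full precision carried): 0.1667×(-2.5847)=-0.4309, 0.1667×(-2.5847)=-0.4309, 0.1667×(-2.5847)=-0.4309, 0.1667×(-2.5847)=-0.4309, 0.3332×(-1.5855)=-0.5283.
Sum = -2.2518, so H' = 2.25.

2.25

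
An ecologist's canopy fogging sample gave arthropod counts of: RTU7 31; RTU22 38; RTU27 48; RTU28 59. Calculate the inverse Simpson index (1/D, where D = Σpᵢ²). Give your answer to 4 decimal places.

Total N = 31+38+48+59 = 176, so the proportions are 0.17613636, 0.21590909, 0.27272727, 0.33522727 (working shown to 8 dp, full precision carried).
D = 0.17613636² + 0.21590909² + 0.27272727² + 0.33522727² = 0.03102402 + 0.04661674 + 0.07438017 + 0.11237732 = 0.26439824.
So 1/D = 3.782173, i.e. 3.7822 to 4 decimal places.

3.7822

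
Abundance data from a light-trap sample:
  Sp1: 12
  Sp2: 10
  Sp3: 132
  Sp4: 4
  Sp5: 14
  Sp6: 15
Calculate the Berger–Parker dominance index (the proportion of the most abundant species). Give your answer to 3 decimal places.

Total N = 12+10+132+4+14+15 = 187, so the proportions are 0.06417, 0.05348, 0.70588, 0.02139, 0.07487, 0.08021 (working shown to 5 dp, full precision carried).
The largest proportion is 0.70588, i.e. d = 0.706 to 3 decimal places.

0.706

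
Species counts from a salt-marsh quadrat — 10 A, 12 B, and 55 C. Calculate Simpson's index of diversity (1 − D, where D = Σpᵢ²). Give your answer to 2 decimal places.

Total N = 10+12+55 = 77, so the proportions are 0.1299, 0.1558, 0.7143 (working shown to 4 dp, full precision carried).
D = 0.1299² + 0.1558² + 0.7143² = 0.0169 + 0.0243 + 0.5102 = 0.5514.
So 1 − D = 0.4486, i.e. 0.45 to 2 decimal places.

0.45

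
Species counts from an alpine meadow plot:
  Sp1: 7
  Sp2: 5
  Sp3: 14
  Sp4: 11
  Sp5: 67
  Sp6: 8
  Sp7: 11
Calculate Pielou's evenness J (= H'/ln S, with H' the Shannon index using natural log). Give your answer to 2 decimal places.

Total N = 7+5+14+11+67+8+11 = 123, so the proportions are 0.0569, 0.0407, 0.1138, 0.0894, 0.5447, 0.065, 0.0894 (working shown to 4 dp, full precision carried).
H' = −Σ pᵢ ln pᵢ = −((-0.1631) + (-0.1302) + (-0.2473) + (-0.2159) + (-0.3309) + (-0.1777) + (-0.2159)) = 1.4811.
With S = 7 species, ln S = 1.9459, so J = 1.4811/1.9459 = 0.7612, i.e. 0.76 to 2 decimal places.

0.76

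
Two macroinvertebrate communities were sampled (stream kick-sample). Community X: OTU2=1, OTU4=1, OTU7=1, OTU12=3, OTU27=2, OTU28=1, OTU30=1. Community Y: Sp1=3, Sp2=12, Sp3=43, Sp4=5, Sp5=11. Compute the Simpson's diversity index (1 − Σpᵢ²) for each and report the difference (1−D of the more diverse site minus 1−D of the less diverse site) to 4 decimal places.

Community X: N=10, proportions 0.1, 0.1, 0.1, 0.3, 0.2, 0.1, 0.1, giving 1−D = 0.820000 (working shown to 6 dp, full precision carried).
Community Y: N=74, proportions 0.040541, 0.162162, 0.581081, 0.067568, 0.148649, giving 1−D = 0.607743.
Difference = |0.820000 − 0.607743| = 0.212257, i.e. 0.2123 to 4 decimal places.

0.2123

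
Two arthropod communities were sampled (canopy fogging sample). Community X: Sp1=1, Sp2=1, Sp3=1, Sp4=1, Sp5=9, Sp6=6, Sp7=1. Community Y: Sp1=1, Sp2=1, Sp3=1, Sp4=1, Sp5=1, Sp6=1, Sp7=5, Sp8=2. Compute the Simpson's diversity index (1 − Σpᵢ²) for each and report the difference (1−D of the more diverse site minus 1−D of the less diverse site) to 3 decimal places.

Community X: N=20, proportions 0.05, 0.05, 0.05, 0.05, 0.45, 0.3, 0.05, giving 1−D = 0.69500 (working shown to 5 dp, full precision carried).
Community Y: N=13, proportions 0.07692, 0.07692, 0.07692, 0.07692, 0.07692, 0.07692, 0.38462, 0.15385, giving 1−D = 0.79290.
Difference = |0.69500 − 0.79290| = 0.09790, i.e. 0.098 to 3 decimal places.

0.098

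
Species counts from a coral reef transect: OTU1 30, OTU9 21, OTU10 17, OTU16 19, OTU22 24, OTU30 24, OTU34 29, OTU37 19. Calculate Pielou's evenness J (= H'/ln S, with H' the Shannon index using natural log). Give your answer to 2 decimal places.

0.99

Total N = 30+21+17+19+24+24+29+19 = 183, so the proportions are 0.1639, 0.1148, 0.0929, 0.1038, 0.1311, 0.1311, 0.1585, 0.1038 (working shown to 4 dp, full precision carried).
H' = −Σ pᵢ ln pᵢ = −((-0.2964) + (-0.2484) + (-0.2207) + (-0.2352) + (-0.2664) + (-0.2664) + (-0.2919) + (-0.2352)) = 2.0607.
With S = 8 species, ln S = 2.0794, so J = 2.0607/2.0794 = 0.9910, i.e. 0.99 to 2 decimal places.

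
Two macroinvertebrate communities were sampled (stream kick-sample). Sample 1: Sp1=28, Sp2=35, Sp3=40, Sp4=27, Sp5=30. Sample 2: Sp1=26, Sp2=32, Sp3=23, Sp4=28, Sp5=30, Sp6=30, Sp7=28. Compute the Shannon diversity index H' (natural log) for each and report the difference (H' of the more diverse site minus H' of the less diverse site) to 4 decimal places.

0.3429

Sample 1: N=160, proportions 0.175, 0.21875, 0.25, 0.16875, 0.1875, giving H' = 1.598189 (working shown to 6 dp, full precision carried).
Sample 2: N=197, proportions 0.13198, 0.162437, 0.116751, 0.142132, 0.152284, 0.152284, 0.142132, giving H' = 1.941043.
Difference = |1.598189 − 1.941043| = 0.342854, i.e. 0.3429 to 4 decimal places.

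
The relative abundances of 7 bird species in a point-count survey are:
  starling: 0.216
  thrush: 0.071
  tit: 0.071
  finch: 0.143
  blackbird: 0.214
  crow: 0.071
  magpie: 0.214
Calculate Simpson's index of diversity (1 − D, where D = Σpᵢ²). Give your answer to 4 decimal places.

D = 0.216² + 0.071² + 0.071² + 0.143² + 0.214² + 0.071² + 0.214² = 0.046656 + 0.005041 + 0.005041 + 0.020449 + 0.045796 + 0.005041 + 0.045796 = 0.173820 (working shown to 6 dp, full precision carried).
So 1 − D = 0.826180, i.e. 0.8262 to 4 decimal places.

0.8262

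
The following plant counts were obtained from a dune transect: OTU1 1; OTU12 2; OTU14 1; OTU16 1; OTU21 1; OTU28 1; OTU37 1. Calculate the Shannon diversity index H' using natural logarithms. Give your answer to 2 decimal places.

1.91

Total N = 1+2+1+1+1+1+1 = 8, so the proportions are 0.125, 0.25, 0.125, 0.125, 0.125, 0.125, 0.125 (working shown to 4 dp, full precision carried).
Each pᵢ ln pᵢ term: 0.125×(-2.0794)=-0.2599, 0.25×(-1.3863)=-0.3466, 0.125×(-2.0794)=-0.2599, 0.125×(-2.0794)=-0.2599, 0.125×(-2.0794)=-0.2599, 0.125×(-2.0794)=-0.2599, 0.125×(-2.0794)=-0.2599.
Sum = -1.9062, so H' = 1.91.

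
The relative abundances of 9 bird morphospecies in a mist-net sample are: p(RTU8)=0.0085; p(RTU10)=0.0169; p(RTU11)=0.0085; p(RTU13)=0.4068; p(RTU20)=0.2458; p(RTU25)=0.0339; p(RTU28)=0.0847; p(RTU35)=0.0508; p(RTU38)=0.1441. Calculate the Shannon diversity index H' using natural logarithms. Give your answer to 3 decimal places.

1.615

Each pᵢ ln pᵢ term (working shown to 5 dp, full precision carried): 0.0085×(-4.76769)=-0.04053, 0.0169×(-4.08044)=-0.06896, 0.0085×(-4.76769)=-0.04053, 0.4068×(-0.89943)=-0.36589, 0.2458×(-1.40324)=-0.34492, 0.0339×(-3.38434)=-0.11473, 0.0847×(-2.46864)=-0.20909, 0.0508×(-2.97986)=-0.15138, 0.1441×(-1.93725)=-0.27916.
Sum = -1.61517, so H' = 1.615.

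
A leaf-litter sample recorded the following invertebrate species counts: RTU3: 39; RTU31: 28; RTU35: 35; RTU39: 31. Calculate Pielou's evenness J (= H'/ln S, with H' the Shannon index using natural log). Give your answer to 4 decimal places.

Total N = 39+28+35+31 = 133, so the proportions are 0.293233, 0.210526, 0.263158, 0.233083 (working shown to 6 dp, full precision carried).
H' = −Σ pᵢ ln pᵢ = −((-0.359735) + (-0.328030) + (-0.351316) + (-0.339453)) = 1.378534.
With S = 4 species, ln S = 1.386294, so J = 1.378534/1.386294 = 0.994402, i.e. 0.9944 to 4 decimal places.

0.9944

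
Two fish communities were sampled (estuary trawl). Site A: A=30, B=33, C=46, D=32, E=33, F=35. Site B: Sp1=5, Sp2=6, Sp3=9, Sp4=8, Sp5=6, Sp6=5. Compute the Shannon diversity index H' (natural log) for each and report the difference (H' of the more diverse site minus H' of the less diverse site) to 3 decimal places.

Site A: N=209, proportions 0.14354, 0.15789, 0.2201, 0.15311, 0.15789, 0.16746, giving H' = 1.78126 (working shown to 5 dp, full precision carried).
Site B: N=39, proportions 0.12821, 0.15385, 0.23077, 0.20513, 0.15385, 0.12821, giving H' = 1.76597.
Difference = |1.78126 − 1.76597| = 0.01529, i.e. 0.015 to 3 decimal places.

0.015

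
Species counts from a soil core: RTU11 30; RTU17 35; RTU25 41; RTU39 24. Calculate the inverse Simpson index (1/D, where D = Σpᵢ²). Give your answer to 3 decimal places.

3.857

Total N = 30+35+41+24 = 130, so the proportions are 0.2307692, 0.2692308, 0.3153846, 0.1846154 (working shown to 7 dp, full precision carried).
D = 0.2307692² + 0.2692308² + 0.3153846² + 0.1846154² = 0.0532544 + 0.0724852 + 0.0994675 + 0.0340828 = 0.2592899.
So 1/D = 3.85669, i.e. 3.857 to 3 decimal places.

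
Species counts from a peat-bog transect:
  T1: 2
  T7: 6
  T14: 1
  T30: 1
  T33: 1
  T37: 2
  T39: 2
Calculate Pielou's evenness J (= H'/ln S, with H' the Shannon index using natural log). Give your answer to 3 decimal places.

0.881

Total N = 2+6+1+1+1+2+2 = 15, so the proportions are 0.13333, 0.4, 0.06667, 0.06667, 0.06667, 0.13333, 0.13333 (working shown to 5 dp, full precision carried).
H' = −Σ pᵢ ln pᵢ = −((-0.26865) + (-0.36652) + (-0.18054) + (-0.18054) + (-0.18054) + (-0.26865) + (-0.26865)) = 1.71409.
With S = 7 species, ln S = 1.94591, so J = 1.71409/1.94591 = 0.88087, i.e. 0.881 to 3 decimal places.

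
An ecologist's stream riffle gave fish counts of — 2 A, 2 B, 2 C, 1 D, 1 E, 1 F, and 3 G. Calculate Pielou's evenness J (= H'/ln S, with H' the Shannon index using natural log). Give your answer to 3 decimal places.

0.958

Total N = 2+2+2+1+1+1+3 = 12, so the proportions are 0.16667, 0.16667, 0.16667, 0.08333, 0.08333, 0.08333, 0.25 (working shown to 5 dp, full precision carried).
H' = −Σ pᵢ ln pᵢ = −((-0.29863) + (-0.29863) + (-0.29863) + (-0.20708) + (-0.20708) + (-0.20708) + (-0.34657)) = 1.86368.
With S = 7 species, ln S = 1.94591, so J = 1.86368/1.94591 = 0.95774, i.e. 0.958 to 3 decimal places.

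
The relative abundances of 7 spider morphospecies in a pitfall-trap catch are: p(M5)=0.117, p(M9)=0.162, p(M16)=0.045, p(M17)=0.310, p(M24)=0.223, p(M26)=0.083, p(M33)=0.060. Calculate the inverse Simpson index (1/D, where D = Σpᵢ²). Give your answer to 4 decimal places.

D = 0.117² + 0.162² + 0.045² + 0.31² + 0.223² + 0.083² + 0.06² = 0.01368900 + 0.02624400 + 0.00202500 + 0.09610000 + 0.04972900 + 0.00688900 + 0.00360000 = 0.19827600 (working shown to 8 dp, full precision carried).
So 1/D = 5.043475, i.e. 5.0435 to 4 decimal places.

5.0435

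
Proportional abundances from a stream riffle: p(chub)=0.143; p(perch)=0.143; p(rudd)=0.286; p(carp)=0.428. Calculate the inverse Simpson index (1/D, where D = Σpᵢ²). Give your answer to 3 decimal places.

D = 0.143² + 0.143² + 0.286² + 0.428² = 0.0204490 + 0.0204490 + 0.0817960 + 0.1831840 = 0.3058780 (working shown to 7 dp, full precision carried).
So 1/D = 3.26928, i.e. 3.269 to 3 decimal places.

3.269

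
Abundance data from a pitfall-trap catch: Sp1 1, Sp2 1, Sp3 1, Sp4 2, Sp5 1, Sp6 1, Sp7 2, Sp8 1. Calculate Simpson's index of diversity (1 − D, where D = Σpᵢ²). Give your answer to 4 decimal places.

Total N = 1+1+1+2+1+1+2+1 = 10, so the proportions are 0.1, 0.1, 0.1, 0.2, 0.1, 0.1, 0.2, 0.1 (working shown to 6 dp, full precision carried).
D = 0.1² + 0.1² + 0.1² + 0.2² + 0.1² + 0.1² + 0.2² + 0.1² = 0.010000 + 0.010000 + 0.010000 + 0.040000 + 0.010000 + 0.010000 + 0.040000 + 0.010000 = 0.140000.
So 1 − D = 0.860000, i.e. 0.8600 to 4 decimal places.

0.8600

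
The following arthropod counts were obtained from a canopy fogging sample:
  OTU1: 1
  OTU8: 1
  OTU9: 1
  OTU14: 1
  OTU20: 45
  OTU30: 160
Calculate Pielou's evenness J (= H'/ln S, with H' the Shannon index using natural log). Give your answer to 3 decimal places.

Total N = 1+1+1+1+45+160 = 209, so the proportions are 0.00478, 0.00478, 0.00478, 0.00478, 0.21531, 0.76555 (working shown to 5 dp, full precision carried).
H' = −Σ pᵢ ln pᵢ = −((-0.02556) + (-0.02556) + (-0.02556) + (-0.02556) + (-0.33065) + (-0.20452)) = 0.63742.
With S = 6 species, ln S = 1.79176, so J = 0.63742/1.79176 = 0.35575, i.e. 0.356 to 3 decimal places.

0.356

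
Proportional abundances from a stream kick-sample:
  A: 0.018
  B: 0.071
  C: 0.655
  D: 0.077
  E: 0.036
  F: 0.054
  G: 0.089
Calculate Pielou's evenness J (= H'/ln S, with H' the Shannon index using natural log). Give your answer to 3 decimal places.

H' = −Σ pᵢ ln pᵢ = −((-0.07231) + (-0.18780) + (-0.27714) + (-0.19742) + (-0.11967) + (-0.15761) + (-0.21530)) = 1.22727 (working shown to 5 dp, full precision carried).
With S = 7 species, ln S = 1.94591, so J = 1.22727/1.94591 = 0.63069, i.e. 0.631 to 3 decimal places.

0.631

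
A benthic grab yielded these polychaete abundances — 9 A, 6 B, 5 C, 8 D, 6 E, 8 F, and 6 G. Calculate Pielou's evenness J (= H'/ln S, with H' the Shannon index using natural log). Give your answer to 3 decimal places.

0.990

Total N = 9+6+5+8+6+8+6 = 48, so the proportions are 0.1875, 0.125, 0.10417, 0.16667, 0.125, 0.16667, 0.125 (working shown to 5 dp, full precision carried).
H' = −Σ pᵢ ln pᵢ = −((-0.31387) + (-0.25993) + (-0.23560) + (-0.29863) + (-0.25993) + (-0.29863) + (-0.25993)) = 1.92651.
With S = 7 species, ln S = 1.94591, so J = 1.92651/1.94591 = 0.99003, i.e. 0.990 to 3 decimal places.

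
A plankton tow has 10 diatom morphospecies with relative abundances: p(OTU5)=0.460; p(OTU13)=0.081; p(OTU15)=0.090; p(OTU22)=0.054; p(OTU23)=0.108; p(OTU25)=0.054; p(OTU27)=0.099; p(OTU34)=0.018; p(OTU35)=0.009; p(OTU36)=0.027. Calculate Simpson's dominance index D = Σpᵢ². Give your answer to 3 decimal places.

0.255

D = 0.46² + 0.081² + 0.09² + 0.054² + 0.108² + 0.054² + 0.099² + 0.018² + 0.009² + 0.027² = 0.21160 + 0.00656 + 0.00810 + 0.00292 + 0.01166 + 0.00292 + 0.00980 + 0.00032 + 0.00008 + 0.00073 = 0.25469 (working shown to 5 dp, full precision carried).
To 3 decimal places, D = 0.255.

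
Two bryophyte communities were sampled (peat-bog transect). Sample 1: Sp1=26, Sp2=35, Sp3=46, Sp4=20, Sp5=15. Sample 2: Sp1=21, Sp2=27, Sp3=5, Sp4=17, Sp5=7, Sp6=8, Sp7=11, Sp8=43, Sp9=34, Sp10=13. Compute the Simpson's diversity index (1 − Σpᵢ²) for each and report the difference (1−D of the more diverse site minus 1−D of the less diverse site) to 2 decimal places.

0.09

Sample 1: N=142, proportions 0.1831, 0.2465, 0.3239, 0.1408, 0.1056, giving 1−D = 0.7698 (working shown to 4 dp, full precision carried).
Sample 2: N=186, proportions 0.1129, 0.1452, 0.0269, 0.0914, 0.0376, 0.043, 0.0591, 0.2312, 0.1828, 0.0699, giving 1−D = 0.8586.
Difference = |0.7698 − 0.8586| = 0.0888, i.e. 0.09 to 2 decimal places.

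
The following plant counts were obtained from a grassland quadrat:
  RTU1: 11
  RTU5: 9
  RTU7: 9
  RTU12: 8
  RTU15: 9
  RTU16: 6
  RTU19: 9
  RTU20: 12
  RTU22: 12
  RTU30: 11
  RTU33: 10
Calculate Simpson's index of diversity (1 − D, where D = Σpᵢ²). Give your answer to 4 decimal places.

0.9062

Total N = 11+9+9+8+9+6+9+12+12+11+10 = 106, so the proportions are 0.103774, 0.084906, 0.084906, 0.075472, 0.084906, 0.056604, 0.084906, 0.113208, 0.113208, 0.103774, 0.09434 (working shown to 6 dp, full precision carried).
D = 0.103774² + 0.084906² + 0.084906² + 0.075472² + 0.084906² + 0.056604² + 0.084906² + 0.113208² + 0.113208² + 0.103774² + 0.09434² = 0.010769 + 0.007209 + 0.007209 + 0.005696 + 0.007209 + 0.003204 + 0.007209 + 0.012816 + 0.012816 + 0.010769 + 0.008900 = 0.093806.
So 1 − D = 0.906194, i.e. 0.9062 to 4 decimal places.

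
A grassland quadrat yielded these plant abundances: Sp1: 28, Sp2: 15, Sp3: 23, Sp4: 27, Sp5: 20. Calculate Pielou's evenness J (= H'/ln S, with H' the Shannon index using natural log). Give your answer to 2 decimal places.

0.99

Total N = 28+15+23+27+20 = 113, so the proportions are 0.2478, 0.1327, 0.2035, 0.2389, 0.177 (working shown to 4 dp, full precision carried).
H' = −Σ pᵢ ln pᵢ = −((-0.3457) + (-0.2681) + (-0.3240) + (-0.3421) + (-0.3065)) = 1.5863.
With S = 5 species, ln S = 1.6094, so J = 1.5863/1.6094 = 0.9856, i.e. 0.99 to 2 decimal places.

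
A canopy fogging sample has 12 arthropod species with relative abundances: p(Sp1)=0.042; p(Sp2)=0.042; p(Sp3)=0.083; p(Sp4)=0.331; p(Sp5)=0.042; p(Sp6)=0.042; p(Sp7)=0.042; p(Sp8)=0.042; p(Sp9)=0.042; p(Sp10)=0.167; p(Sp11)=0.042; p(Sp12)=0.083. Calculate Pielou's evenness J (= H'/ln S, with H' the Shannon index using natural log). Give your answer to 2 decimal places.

H' = −Σ pᵢ ln pᵢ = −((-0.1331) + (-0.1331) + (-0.2066) + (-0.3660) + (-0.1331) + (-0.1331) + (-0.1331) + (-0.1331) + (-0.1331) + (-0.2989) + (-0.1331) + (-0.2066)) = 2.1432 (working shown to 4 dp, full precision carried).
With S = 12 species, ln S = 2.4849, so J = 2.1432/2.4849 = 0.8625, i.e. 0.86 to 2 decimal places.

0.86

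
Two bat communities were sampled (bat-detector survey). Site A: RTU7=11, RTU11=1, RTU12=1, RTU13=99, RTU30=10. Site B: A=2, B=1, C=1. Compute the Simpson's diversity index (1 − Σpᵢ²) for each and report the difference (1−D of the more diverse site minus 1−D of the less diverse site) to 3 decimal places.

0.298

Site A: N=122, proportions 0.09016, 0.0082, 0.0082, 0.81148, 0.08197, giving 1−D = 0.32653 (working shown to 5 dp, full precision carried).
Site B: N=4, proportions 0.5, 0.25, 0.25, giving 1−D = 0.62500.
Difference = |0.32653 − 0.62500| = 0.29847, i.e. 0.298 to 3 decimal places.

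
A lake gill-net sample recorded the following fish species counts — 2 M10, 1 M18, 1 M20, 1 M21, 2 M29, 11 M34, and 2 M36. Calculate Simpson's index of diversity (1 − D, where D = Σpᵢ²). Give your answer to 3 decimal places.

Total N = 2+1+1+1+2+11+2 = 20, so the proportions are 0.1, 0.05, 0.05, 0.05, 0.1, 0.55, 0.1 (working shown to 5 dp, full precision carried).
D = 0.1² + 0.05² + 0.05² + 0.05² + 0.1² + 0.55² + 0.1² = 0.01000 + 0.00250 + 0.00250 + 0.00250 + 0.01000 + 0.30250 + 0.01000 = 0.34000.
So 1 − D = 0.66000, i.e. 0.660 to 3 decimal places.

0.660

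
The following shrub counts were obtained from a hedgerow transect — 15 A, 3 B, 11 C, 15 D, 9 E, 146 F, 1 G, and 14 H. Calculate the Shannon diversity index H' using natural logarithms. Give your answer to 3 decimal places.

Total N = 15+3+11+15+9+146+1+14 = 214, so the proportions are 0.07009, 0.01402, 0.0514, 0.07009, 0.04206, 0.68224, 0.00467, 0.06542 (working shown to 5 dp, full precision carried).
Each pᵢ ln pᵢ term: 0.07009×(-2.65793)=-0.18630, 0.01402×(-4.26736)=-0.05982, 0.0514×(-2.96808)=-0.15256, 0.07009×(-2.65793)=-0.18630, 0.04206×(-3.16875)=-0.13327, 0.68224×(-0.38237)=-0.26087, 0.00467×(-5.36598)=-0.02507, 0.06542×(-2.72692)=-0.17840.
Sum = -1.18260, so H' = 1.183.

1.183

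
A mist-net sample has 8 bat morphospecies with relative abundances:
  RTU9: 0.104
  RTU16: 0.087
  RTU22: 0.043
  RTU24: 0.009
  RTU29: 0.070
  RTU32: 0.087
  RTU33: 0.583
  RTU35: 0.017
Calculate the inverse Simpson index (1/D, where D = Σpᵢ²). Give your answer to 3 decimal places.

2.681

D = 0.104² + 0.087² + 0.043² + 0.009² + 0.07² + 0.087² + 0.583² + 0.017² = 0.010816 + 0.007569 + 0.001849 + 0.000081 + 0.004900 + 0.007569 + 0.339889 + 0.000289 = 0.372962 (working shown to 6 dp, full precision carried).
So 1/D = 2.68124, i.e. 2.681 to 3 decimal places.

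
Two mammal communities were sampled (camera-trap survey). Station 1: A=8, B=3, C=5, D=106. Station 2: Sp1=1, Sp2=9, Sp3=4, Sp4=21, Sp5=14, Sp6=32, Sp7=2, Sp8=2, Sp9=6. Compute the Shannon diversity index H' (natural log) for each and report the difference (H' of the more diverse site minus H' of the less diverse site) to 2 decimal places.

Station 1: N=122, proportions 0.0656, 0.0246, 0.041, 0.8689, giving H' = 0.5228 (working shown to 4 dp, full precision carried).
Station 2: N=91, proportions 0.011, 0.0989, 0.044, 0.2308, 0.1538, 0.3516, 0.022, 0.022, 0.0659, giving H' = 1.7567.
Difference = |0.5228 − 1.7567| = 1.2339, i.e. 1.23 to 2 decimal places.

1.23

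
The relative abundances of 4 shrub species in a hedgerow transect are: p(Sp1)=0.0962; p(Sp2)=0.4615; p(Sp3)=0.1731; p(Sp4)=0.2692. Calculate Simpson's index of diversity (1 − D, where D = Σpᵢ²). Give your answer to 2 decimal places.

0.68

D = 0.0962² + 0.4615² + 0.1731² + 0.2692² = 0.0093 + 0.2130 + 0.0300 + 0.0725 = 0.3247 (working shown to 4 dp, full precision carried).
So 1 − D = 0.6753, i.e. 0.68 to 2 decimal places.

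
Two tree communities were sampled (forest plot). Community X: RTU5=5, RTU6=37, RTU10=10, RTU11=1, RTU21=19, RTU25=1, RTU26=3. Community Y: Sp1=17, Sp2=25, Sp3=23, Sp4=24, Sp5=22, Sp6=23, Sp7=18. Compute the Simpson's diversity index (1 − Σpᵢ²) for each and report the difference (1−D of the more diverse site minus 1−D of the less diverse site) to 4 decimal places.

0.1778

Community X: N=76, proportions 0.065789, 0.486842, 0.131579, 0.013158, 0.25, 0.013158, 0.039474, giving 1−D = 0.676939 (working shown to 6 dp, full precision carried).
Community Y: N=152, proportions 0.111842, 0.164474, 0.151316, 0.157895, 0.144737, 0.151316, 0.118421, giving 1−D = 0.854744.
Difference = |0.676939 − 0.854744| = 0.177805, i.e. 0.1778 to 4 decimal places.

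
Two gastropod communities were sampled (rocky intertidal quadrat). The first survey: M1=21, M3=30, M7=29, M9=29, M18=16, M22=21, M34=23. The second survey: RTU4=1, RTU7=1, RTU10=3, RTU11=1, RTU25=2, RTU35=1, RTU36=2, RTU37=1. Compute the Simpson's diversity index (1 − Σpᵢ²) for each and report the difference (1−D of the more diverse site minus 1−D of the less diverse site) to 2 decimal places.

0.00

The first survey: N=169, proportions 0.1243, 0.1775, 0.1716, 0.1716, 0.0947, 0.1243, 0.1361, giving 1−D = 0.8512 (working shown to 4 dp, full precision carried).
The second survey: N=12, proportions 0.0833, 0.0833, 0.25, 0.0833, 0.1667, 0.0833, 0.1667, 0.0833, giving 1−D = 0.8472.
Difference = |0.8512 − 0.8472| = 0.0040, i.e. 0.00 to 2 decimal places.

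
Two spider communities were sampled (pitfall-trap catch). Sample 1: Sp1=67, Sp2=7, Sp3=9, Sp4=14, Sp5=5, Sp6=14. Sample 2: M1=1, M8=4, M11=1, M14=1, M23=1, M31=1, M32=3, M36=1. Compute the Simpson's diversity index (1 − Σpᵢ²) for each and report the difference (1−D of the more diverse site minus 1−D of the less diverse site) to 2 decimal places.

0.19

Sample 1: N=116, proportions 0.577586, 0.060345, 0.077586, 0.12069, 0.043103, 0.12069, giving 1−D = 0.625743 (working shown to 6 dp, full precision carried).
Sample 2: N=13, proportions 0.076923, 0.307692, 0.076923, 0.076923, 0.076923, 0.076923, 0.230769, 0.076923, giving 1−D = 0.816568.
Difference = |0.625743 − 0.816568| = 0.190825, i.e. 0.19 to 2 decimal places.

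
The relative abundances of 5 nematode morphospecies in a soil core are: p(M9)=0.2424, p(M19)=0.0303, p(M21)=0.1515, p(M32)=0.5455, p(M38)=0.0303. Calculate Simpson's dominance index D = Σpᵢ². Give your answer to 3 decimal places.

D = 0.2424² + 0.0303² + 0.1515² + 0.5455² + 0.0303² = 0.05876 + 0.00092 + 0.02295 + 0.29757 + 0.00092 = 0.38112 (working shown to 5 dp, full precision carried).
To 3 decimal places, D = 0.381.

0.381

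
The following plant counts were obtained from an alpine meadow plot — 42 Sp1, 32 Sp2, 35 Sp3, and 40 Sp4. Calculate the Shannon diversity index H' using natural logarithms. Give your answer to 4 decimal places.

1.3806

Total N = 42+32+35+40 = 149, so the proportions are 0.281879, 0.214765, 0.234899, 0.268456 (working shown to 6 dp, full precision carried).
Each pᵢ ln pᵢ term: 0.281879×(-1.266277)=-0.356937, 0.214765×(-1.538210)=-0.330354, 0.234899×(-1.448598)=-0.340275, 0.268456×(-1.315067)=-0.353038.
Sum = -1.380604, so H' = 1.3806.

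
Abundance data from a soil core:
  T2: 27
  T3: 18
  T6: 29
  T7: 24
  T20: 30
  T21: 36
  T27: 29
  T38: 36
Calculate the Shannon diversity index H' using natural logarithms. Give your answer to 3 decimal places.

2.060

Total N = 27+18+29+24+30+36+29+36 = 229, so the proportions are 0.1179, 0.0786, 0.12664, 0.1048, 0.131, 0.15721, 0.12664, 0.15721 (working shown to 5 dp, full precision carried).
Each pᵢ ln pᵢ term: 0.1179×(-2.13789)=-0.25207, 0.0786×(-2.54335)=-0.19991, 0.12664×(-2.06643)=-0.26169, 0.1048×(-2.25567)=-0.23640, 0.131×(-2.03252)=-0.26627, 0.15721×(-1.85020)=-0.29086, 0.12664×(-2.06643)=-0.26169, 0.15721×(-1.85020)=-0.29086.
Sum = -2.05975, so H' = 2.060.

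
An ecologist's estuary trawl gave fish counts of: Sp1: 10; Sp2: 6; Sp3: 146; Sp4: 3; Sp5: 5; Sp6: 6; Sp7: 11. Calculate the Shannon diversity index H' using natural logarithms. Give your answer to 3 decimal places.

0.900

Total N = 10+6+146+3+5+6+11 = 187, so the proportions are 0.05348, 0.03209, 0.78075, 0.01604, 0.02674, 0.03209, 0.05882 (working shown to 5 dp, full precision carried).
Each pᵢ ln pᵢ term: 0.05348×(-2.92852)=-0.15661, 0.03209×(-3.43935)=-0.11035, 0.78075×(-0.24750)=-0.19324, 0.01604×(-4.13250)=-0.06630, 0.02674×(-3.62167)=-0.09684, 0.03209×(-3.43935)=-0.11035, 0.05882×(-2.83321)=-0.16666.
Sum = -0.90034, so H' = 0.900.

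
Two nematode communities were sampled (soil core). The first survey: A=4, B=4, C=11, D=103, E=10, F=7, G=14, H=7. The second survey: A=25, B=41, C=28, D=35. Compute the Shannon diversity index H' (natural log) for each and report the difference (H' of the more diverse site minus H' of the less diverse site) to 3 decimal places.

The first survey: N=160, proportions 0.025, 0.025, 0.06875, 0.64375, 0.0625, 0.04375, 0.0875, 0.04375, giving H' = 1.31230 (working shown to 5 dp, full precision carried).
The second survey: N=129, proportions 0.1938, 0.31783, 0.21705, 0.27132, giving H' = 1.36782.
Difference = |1.31230 − 1.36782| = 0.05552, i.e. 0.056 to 3 decimal places.

0.056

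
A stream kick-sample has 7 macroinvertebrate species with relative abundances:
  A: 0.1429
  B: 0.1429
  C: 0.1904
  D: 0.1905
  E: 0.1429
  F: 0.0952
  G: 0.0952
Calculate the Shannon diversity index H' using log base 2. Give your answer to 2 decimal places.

Each pᵢ log₂ pᵢ term (working shown to 4 dp, full precision carried): 0.1429×(-2.8069)=-0.4011, 0.1429×(-2.8069)=-0.4011, 0.1904×(-2.3929)=-0.4556, 0.1905×(-2.3921)=-0.4557, 0.1429×(-2.8069)=-0.4011, 0.0952×(-3.3929)=-0.3230, 0.0952×(-3.3929)=-0.3230.
Sum = -2.7606, so H' = 2.76.

2.76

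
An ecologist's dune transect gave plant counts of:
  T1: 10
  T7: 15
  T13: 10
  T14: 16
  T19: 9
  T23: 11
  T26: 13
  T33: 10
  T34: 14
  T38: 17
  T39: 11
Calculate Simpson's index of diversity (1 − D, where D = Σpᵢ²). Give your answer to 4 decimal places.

0.9050

Total N = 10+15+10+16+9+11+13+10+14+17+11 = 136, so the proportions are 0.073529, 0.110294, 0.073529, 0.117647, 0.066176, 0.080882, 0.095588, 0.073529, 0.102941, 0.125, 0.080882 (working shown to 6 dp, full precision carried).
D = 0.073529² + 0.110294² + 0.073529² + 0.117647² + 0.066176² + 0.080882² + 0.095588² + 0.073529² + 0.102941² + 0.125² + 0.080882² = 0.005407 + 0.012165 + 0.005407 + 0.013841 + 0.004379 + 0.006542 + 0.009137 + 0.005407 + 0.010597 + 0.015625 + 0.006542 = 0.095048.
So 1 − D = 0.904952, i.e. 0.9050 to 4 decimal places.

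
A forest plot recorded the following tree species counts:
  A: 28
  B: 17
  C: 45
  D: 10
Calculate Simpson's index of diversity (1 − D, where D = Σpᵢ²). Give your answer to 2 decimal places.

Total N = 28+17+45+10 = 100, so the proportions are 0.28, 0.17, 0.45, 0.1 (working shown to 4 dp, full precision carried).
D = 0.28² + 0.17² + 0.45² + 0.1² = 0.0784 + 0.0289 + 0.2025 + 0.0100 = 0.3198.
So 1 − D = 0.6802, i.e. 0.68 to 2 decimal places.

0.68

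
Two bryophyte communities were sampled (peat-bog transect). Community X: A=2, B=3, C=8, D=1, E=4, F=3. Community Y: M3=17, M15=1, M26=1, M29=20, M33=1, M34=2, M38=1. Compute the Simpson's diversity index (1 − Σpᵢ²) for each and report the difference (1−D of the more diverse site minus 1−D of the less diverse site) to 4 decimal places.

0.1434

Community X: N=21, proportions 0.0952381, 0.1428571, 0.3809524, 0.047619, 0.1904762, 0.1428571, giving 1−D = 0.7664399 (working shown to 7 dp, full precision carried).
Community Y: N=43, proportions 0.3953488, 0.0232558, 0.0232558, 0.4651163, 0.0232558, 0.0465116, 0.0232558, giving 1−D = 0.6230395.
Difference = |0.7664399 − 0.6230395| = 0.1434004, i.e. 0.1434 to 4 decimal places.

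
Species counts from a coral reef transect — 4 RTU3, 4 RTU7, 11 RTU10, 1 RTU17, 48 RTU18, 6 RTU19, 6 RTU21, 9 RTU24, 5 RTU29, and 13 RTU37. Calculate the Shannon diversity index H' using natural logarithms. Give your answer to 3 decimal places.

Total N = 4+4+11+1+48+6+6+9+5+13 = 107, so the proportions are 0.03738, 0.03738, 0.1028, 0.00935, 0.4486, 0.05607, 0.05607, 0.08411, 0.04673, 0.1215 (working shown to 5 dp, full precision carried).
Each pᵢ ln pᵢ term: 0.03738×(-3.28653)=-0.12286, 0.03738×(-3.28653)=-0.12286, 0.1028×(-2.27493)=-0.23387, 0.00935×(-4.67283)=-0.04367, 0.4486×(-0.80163)=-0.35961, 0.05607×(-2.88107)=-0.16156, 0.05607×(-2.88107)=-0.16156, 0.08411×(-2.47560)=-0.20823, 0.04673×(-3.06339)=-0.14315, 0.1215×(-2.10788)=-0.25610.
Sum = -1.81346, so H' = 1.813.

1.813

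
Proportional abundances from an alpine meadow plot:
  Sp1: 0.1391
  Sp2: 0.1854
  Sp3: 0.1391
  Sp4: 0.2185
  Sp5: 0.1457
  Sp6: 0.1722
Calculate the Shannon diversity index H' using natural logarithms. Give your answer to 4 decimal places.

1.7771

Each pᵢ ln pᵢ term (working shown to 6 dp, full precision carried): 0.1391×(-1.972562)=-0.274383, 0.1854×(-1.685240)=-0.312443, 0.1391×(-1.972562)=-0.274383, 0.2185×(-1.520969)=-0.332332, 0.1457×(-1.926206)=-0.280648, 0.1722×(-1.759099)=-0.302917.
Sum = -1.777107, so H' = 1.7771.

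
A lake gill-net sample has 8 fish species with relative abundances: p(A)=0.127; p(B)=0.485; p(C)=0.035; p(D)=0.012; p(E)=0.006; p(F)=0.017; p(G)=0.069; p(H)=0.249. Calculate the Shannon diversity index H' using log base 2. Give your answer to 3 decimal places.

2.040

Each pᵢ log₂ pᵢ term (working shown to 5 dp, full precision carried): 0.127×(-2.97710)=-0.37809, 0.485×(-1.04394)=-0.50631, 0.035×(-4.83650)=-0.16928, 0.012×(-6.38082)=-0.07657, 0.006×(-7.38082)=-0.04428, 0.017×(-5.87832)=-0.09993, 0.069×(-3.85726)=-0.26615, 0.249×(-2.00578)=-0.49944.
Sum = -2.04006, so H' = 2.040.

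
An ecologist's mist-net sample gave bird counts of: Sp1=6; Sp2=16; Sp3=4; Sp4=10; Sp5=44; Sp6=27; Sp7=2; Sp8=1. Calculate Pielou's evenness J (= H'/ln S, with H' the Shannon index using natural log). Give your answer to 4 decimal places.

Total N = 6+16+4+10+44+27+2+1 = 110, so the proportions are 0.054545, 0.145455, 0.036364, 0.090909, 0.4, 0.245455, 0.018182, 0.009091 (working shown to 6 dp, full precision carried).
H' = −Σ pᵢ ln pᵢ = −((-0.158658) + (-0.280421) + (-0.120516) + (-0.217990) + (-0.366516) + (-0.344776) + (-0.072861) + (-0.042732)) = 1.604469.
With S = 8 species, ln S = 2.079442, so J = 1.604469/2.079442 = 0.771587, i.e. 0.7716 to 4 decimal places.

0.7716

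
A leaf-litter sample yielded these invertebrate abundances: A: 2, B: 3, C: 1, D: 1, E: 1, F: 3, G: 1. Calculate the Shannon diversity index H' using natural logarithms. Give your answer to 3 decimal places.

Total N = 2+3+1+1+1+3+1 = 12, so the proportions are 0.16667, 0.25, 0.08333, 0.08333, 0.08333, 0.25, 0.08333 (working shown to 5 dp, full precision carried).
Each pᵢ ln pᵢ term: 0.16667×(-1.79176)=-0.29863, 0.25×(-1.38629)=-0.34657, 0.08333×(-2.48491)=-0.20708, 0.08333×(-2.48491)=-0.20708, 0.08333×(-2.48491)=-0.20708, 0.25×(-1.38629)=-0.34657, 0.08333×(-2.48491)=-0.20708.
Sum = -1.82008, so H' = 1.820.

1.820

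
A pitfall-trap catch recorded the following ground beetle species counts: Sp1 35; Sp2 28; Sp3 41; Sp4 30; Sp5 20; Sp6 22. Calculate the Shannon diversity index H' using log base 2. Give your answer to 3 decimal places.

2.542

Total N = 35+28+41+30+20+22 = 176, so the proportions are 0.19886, 0.15909, 0.23295, 0.17045, 0.11364, 0.125 (working shown to 5 dp, full precision carried).
Each pᵢ log₂ pᵢ term: 0.19886×(-2.33015)=-0.46338, 0.15909×(-2.65208)=-0.42192, 0.23295×(-2.10188)=-0.48964, 0.17045×(-2.55254)=-0.43509, 0.11364×(-3.13750)=-0.35653, 0.125×(-3.00000)=-0.37500.
Sum = -2.54157, so H' = 2.542.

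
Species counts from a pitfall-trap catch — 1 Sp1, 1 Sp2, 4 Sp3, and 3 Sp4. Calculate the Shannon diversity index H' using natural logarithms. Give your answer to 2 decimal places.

Total N = 1+1+4+3 = 9, so the proportions are 0.1111, 0.1111, 0.4444, 0.3333 (working shown to 4 dp, full precision carried).
Each pᵢ ln pᵢ term: 0.1111×(-2.1972)=-0.2441, 0.1111×(-2.1972)=-0.2441, 0.4444×(-0.8109)=-0.3604, 0.3333×(-1.0986)=-0.3662.
Sum = -1.2149, so H' = 1.21.

1.21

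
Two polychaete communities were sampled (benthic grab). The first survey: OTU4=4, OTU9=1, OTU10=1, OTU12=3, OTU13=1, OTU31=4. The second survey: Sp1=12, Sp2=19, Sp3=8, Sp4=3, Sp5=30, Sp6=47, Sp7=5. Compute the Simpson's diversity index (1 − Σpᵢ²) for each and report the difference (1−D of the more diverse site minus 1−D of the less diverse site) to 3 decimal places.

The first survey: N=14, proportions 0.28571, 0.07143, 0.07143, 0.21429, 0.07143, 0.28571, giving 1−D = 0.77551 (working shown to 5 dp, full precision carried).
The second survey: N=124, proportions 0.09677, 0.15323, 0.06452, 0.02419, 0.24194, 0.37903, 0.04032, giving 1−D = 0.75858.
Difference = |0.77551 − 0.75858| = 0.01693, i.e. 0.017 to 3 decimal places.

0.017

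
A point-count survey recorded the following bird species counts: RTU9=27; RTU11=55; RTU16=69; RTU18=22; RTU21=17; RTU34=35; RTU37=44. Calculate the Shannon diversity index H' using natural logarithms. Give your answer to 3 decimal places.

1.845

Total N = 27+55+69+22+17+35+44 = 269, so the proportions are 0.10037, 0.20446, 0.25651, 0.08178, 0.0632, 0.13011, 0.16357 (working shown to 5 dp, full precision carried).
Each pᵢ ln pᵢ term: 0.10037×(-2.29887)=-0.23074, 0.20446×(-1.58738)=-0.32456, 0.25651×(-1.36060)=-0.34900, 0.08178×(-2.50367)=-0.20476, 0.0632×(-2.76150)=-0.17452, 0.13011×(-2.03936)=-0.26534, 0.16357×(-1.81052)=-0.29614.
Sum = -1.84507, so H' = 1.845.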